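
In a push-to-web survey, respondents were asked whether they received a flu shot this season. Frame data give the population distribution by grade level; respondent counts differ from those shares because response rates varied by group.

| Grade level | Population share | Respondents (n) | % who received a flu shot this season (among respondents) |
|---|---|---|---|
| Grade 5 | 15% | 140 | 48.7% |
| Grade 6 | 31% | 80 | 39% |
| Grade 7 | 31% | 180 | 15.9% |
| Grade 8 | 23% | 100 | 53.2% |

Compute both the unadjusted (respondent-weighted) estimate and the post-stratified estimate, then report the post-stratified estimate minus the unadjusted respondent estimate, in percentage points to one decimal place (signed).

Without adjustment, the pooled respondent share is:
  (140/500)×48.7 + (80/500)×39 + (180/500)×15.9 + (100/500)×53.2 = 36.24%
Post-stratified estimate weights by population shares:
  0.15×48.7 + 0.31×39 + 0.31×15.9 + 0.23×53.2 = 36.56%
Difference = 36.56 − 36.24 = 0.32 pp.

+0.3 percentage points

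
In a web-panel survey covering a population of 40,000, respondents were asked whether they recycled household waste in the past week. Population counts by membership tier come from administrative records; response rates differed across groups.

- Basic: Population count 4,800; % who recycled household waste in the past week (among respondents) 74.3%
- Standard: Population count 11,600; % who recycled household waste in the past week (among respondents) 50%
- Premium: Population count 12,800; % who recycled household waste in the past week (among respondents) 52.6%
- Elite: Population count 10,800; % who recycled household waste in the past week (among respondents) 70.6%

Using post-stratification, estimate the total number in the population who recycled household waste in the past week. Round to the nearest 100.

23,700

Apply each group's respondent rate to its population count:
  Basic: 4,800 × 74.3% = 3566.4
  Standard: 11,600 × 50% = 5800
  Premium: 12,800 × 52.6% = 6732.8
  Elite: 10,800 × 70.6% = 7624.8
Estimated total = 23,724 → 23,700.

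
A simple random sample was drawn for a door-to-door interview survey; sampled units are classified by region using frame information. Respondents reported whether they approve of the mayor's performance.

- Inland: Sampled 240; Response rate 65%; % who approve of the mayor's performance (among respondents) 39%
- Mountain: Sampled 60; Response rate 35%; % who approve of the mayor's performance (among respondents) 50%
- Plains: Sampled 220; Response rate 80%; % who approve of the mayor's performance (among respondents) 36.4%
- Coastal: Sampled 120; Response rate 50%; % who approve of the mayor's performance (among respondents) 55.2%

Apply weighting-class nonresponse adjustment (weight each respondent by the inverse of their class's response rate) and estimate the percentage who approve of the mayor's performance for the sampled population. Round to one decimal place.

42.2%

Each respondent's weight = sampled/responded in their class; summing within a class gives n_sampled, so:
  Inland: 240 × 39 = 9360
  Mountain: 60 × 50 = 3000
  Plains: 220 × 36.4 = 8008
  Coastal: 120 × 55.2 = 6624
Adjusted estimate = 26,992 / 640 = 42.175 → 42.2%.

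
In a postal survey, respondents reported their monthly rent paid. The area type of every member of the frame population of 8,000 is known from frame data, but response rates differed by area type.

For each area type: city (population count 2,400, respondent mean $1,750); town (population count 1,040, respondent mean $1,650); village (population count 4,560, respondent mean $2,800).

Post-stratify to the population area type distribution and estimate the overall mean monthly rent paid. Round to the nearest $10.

$2,340

Reweight to the known area type distribution:
  city: (2,400/8,000) × 1750 = 525
  town: (1,040/8,000) × 1650 = 214.5
  village: (4,560/8,000) × 2800 = 1596
Post-stratified estimate = 2335.5 → $2,340.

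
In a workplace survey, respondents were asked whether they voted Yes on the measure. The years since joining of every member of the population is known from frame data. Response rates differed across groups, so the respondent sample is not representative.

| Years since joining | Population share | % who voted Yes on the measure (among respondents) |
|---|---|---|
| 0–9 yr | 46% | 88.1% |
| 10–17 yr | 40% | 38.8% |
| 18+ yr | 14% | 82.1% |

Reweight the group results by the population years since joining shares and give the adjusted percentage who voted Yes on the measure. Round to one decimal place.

67.5%

Weight each group's respondent value by its population share:
  0–9 yr: 0.46 × 88.1 = 40.526
  10–17 yr: 0.4 × 38.8 = 15.52
  18+ yr: 0.14 × 82.1 = 11.494
Post-stratified estimate = 67.54 → 67.5%.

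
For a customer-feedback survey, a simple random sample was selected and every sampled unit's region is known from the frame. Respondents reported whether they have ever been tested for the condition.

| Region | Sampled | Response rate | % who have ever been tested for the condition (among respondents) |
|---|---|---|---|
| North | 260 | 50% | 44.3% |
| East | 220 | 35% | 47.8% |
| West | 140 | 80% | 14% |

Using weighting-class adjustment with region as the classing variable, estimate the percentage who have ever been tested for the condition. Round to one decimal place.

38.7%

With weight = n_sampled/n_responded per class, the weighted class total is n_sampled:
  North: 260 × 44.3 = 11,518
  East: 220 × 47.8 = 10,516
  West: 140 × 14 = 1960
Adjusted estimate = 23,994 / 620 = 38.7 → 38.7%.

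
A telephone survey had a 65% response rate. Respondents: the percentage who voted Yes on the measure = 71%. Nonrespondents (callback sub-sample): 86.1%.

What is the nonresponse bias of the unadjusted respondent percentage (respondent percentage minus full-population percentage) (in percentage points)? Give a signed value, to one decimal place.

Nonresponse fraction = 1 − 0.65 = 0.35.
Bias = (nonresponse fraction) × (respondent percentage − nonrespondent percentage)
     = 0.35 × (71 − 86.1) = 0.35 × -15.1 = -5.285.

-5.3 percentage points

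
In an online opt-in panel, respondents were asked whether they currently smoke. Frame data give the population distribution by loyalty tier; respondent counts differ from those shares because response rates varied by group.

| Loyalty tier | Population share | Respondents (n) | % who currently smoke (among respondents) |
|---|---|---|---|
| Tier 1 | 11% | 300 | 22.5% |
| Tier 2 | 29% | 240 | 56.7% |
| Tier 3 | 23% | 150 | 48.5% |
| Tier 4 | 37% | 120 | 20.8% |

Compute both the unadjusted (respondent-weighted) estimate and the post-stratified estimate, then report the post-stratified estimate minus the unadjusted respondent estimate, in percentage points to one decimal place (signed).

+0.6 percentage points

Without adjustment, the pooled respondent share is:
  (300/810)×22.5 + (240/810)×56.7 + (150/810)×48.5 + (120/810)×20.8 = 37.1963%
Reweighting by population loyalty tier shares:
  0.11×22.5 + 0.29×56.7 + 0.23×48.5 + 0.37×20.8 = 37.769%
Difference = 37.769 − 37.1963 = 0.5727 pp.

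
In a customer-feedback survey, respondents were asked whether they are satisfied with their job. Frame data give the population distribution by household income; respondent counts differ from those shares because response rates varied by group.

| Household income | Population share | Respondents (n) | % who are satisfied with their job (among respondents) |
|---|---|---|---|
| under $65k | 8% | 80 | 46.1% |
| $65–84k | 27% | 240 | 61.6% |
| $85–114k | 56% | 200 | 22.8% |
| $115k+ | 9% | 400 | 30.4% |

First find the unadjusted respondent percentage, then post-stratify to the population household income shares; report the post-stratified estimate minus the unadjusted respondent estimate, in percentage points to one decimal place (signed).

-2.4 percentage points

Without adjustment, the pooled respondent share is:
  (80/920)×46.1 + (240/920)×61.6 + (200/920)×22.8 + (400/920)×30.4 = 38.2522%
Post-stratified estimate weights by population shares:
  0.08×46.1 + 0.27×61.6 + 0.56×22.8 + 0.09×30.4 = 35.824%
Difference = 35.824 − 38.2522 = -2.4282 pp.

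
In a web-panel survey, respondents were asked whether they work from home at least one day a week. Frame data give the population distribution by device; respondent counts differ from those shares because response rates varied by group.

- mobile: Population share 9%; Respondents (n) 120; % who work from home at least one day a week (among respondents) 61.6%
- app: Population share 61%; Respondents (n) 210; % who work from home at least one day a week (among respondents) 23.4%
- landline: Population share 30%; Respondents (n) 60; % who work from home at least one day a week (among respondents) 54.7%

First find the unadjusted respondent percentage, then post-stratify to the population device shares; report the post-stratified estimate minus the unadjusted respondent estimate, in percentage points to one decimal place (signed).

Without adjustment, the pooled respondent share is:
  (120/390)×61.6 + (210/390)×23.4 + (60/390)×54.7 = 39.9692%
Post-stratified estimate weights by population shares:
  0.09×61.6 + 0.61×23.4 + 0.3×54.7 = 36.228%
Difference = 36.228 − 39.9692 = -3.7412 pp.

-3.7 percentage points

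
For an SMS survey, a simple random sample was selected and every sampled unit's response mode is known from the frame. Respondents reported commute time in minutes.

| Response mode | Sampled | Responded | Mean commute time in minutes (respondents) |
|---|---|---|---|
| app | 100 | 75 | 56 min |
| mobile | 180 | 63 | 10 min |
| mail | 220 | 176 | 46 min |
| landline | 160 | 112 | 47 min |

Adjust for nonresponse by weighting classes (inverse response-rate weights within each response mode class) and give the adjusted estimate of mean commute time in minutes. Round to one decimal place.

Response rates by class: app 75/100 = 75%, mobile 63/180 = 35%, mail 176/220 = 80%, landline 112/160 = 70%.
Weighting each respondent by the inverse class response rate inflates each class back to its sampled size, so the class weight is n_sampled:
  app: 100 × 56 = 5600
  mobile: 180 × 10 = 1800
  mail: 220 × 46 = 10,120
  landline: 160 × 47 = 7520
Adjusted estimate = 25,040 / 660 = 37.9394 → 37.9.

37.9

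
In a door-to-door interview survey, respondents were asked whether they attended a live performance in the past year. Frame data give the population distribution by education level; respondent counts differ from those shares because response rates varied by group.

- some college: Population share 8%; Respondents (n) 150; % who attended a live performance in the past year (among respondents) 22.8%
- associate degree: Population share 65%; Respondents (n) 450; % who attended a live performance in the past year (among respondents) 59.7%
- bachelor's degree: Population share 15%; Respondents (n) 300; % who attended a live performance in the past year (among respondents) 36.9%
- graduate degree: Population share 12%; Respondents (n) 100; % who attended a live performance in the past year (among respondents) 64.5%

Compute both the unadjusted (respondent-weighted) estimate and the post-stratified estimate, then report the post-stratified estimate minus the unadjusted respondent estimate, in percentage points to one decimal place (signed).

Without adjustment, the pooled respondent share is:
  (150/1000)×22.8 + (450/1000)×59.7 + (300/1000)×36.9 + (100/1000)×64.5 = 47.805%
Reweighting by population education level shares:
  0.08×22.8 + 0.65×59.7 + 0.15×36.9 + 0.12×64.5 = 53.904%
Difference = 53.904 − 47.805 = 6.099 pp.

+6.1 percentage points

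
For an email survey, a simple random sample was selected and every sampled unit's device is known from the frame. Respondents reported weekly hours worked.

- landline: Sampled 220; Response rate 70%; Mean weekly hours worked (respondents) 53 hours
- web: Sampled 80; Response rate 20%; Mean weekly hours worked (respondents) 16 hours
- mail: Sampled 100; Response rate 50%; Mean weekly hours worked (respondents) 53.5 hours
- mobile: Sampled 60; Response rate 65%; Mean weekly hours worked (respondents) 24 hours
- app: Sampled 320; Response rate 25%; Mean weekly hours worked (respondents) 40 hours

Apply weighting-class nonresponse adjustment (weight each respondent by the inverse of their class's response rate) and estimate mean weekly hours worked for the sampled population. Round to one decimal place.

Inverse-response-rate weighting restores each class to its sampled count, so class totals weight by n_sampled:
  landline: 220 × 53 = 11,660
  web: 80 × 16 = 1280
  mail: 100 × 53.5 = 5350
  mobile: 60 × 24 = 1440
  app: 320 × 40 = 12,800
Adjusted estimate = 32,530 / 780 = 41.7051 → 41.7.

41.7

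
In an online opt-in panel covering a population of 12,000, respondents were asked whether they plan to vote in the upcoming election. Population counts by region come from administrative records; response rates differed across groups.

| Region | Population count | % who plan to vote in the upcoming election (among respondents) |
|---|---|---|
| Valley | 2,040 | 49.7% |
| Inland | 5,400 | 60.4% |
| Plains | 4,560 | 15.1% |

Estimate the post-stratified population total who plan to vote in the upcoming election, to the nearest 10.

4,960

Apply each group's respondent rate to its population count:
  Valley: 2,040 × 49.7% = 1013.88
  Inland: 5,400 × 60.4% = 3261.6
  Plains: 4,560 × 15.1% = 688.56
Estimated total = 4964.04 → 4,960.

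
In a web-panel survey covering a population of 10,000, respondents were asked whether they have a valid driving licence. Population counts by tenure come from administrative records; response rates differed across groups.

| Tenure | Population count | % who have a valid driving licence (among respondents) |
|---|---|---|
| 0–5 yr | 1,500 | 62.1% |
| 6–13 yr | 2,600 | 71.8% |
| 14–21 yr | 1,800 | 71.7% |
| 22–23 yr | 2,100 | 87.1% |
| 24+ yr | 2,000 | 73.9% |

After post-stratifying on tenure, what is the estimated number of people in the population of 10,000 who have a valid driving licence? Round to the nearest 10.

Apply each group's respondent rate to its population count:
  0–5 yr: 1,500 × 62.1% = 931.5
  6–13 yr: 2,600 × 71.8% = 1866.8
  14–21 yr: 1,800 × 71.7% = 1290.6
  22–23 yr: 2,100 × 87.1% = 1829.1
  24+ yr: 2,000 × 73.9% = 1478
Estimated total = 7396 → 7,400.

7,400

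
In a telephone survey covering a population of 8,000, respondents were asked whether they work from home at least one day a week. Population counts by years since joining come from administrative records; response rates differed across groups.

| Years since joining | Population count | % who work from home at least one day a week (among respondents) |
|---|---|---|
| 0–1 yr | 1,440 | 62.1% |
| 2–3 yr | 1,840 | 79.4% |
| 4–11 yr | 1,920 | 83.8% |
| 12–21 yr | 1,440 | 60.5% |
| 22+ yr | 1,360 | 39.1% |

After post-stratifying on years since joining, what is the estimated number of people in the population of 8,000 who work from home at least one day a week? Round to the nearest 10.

Estimated count per cell = population count × respondent percentage:
  0–1 yr: 1,440 × 62.1% = 894.24
  2–3 yr: 1,840 × 79.4% = 1460.96
  4–11 yr: 1,920 × 83.8% = 1608.96
  12–21 yr: 1,440 × 60.5% = 871.2
  22+ yr: 1,360 × 39.1% = 531.76
Estimated total = 5367.12 → 5,370.

5,370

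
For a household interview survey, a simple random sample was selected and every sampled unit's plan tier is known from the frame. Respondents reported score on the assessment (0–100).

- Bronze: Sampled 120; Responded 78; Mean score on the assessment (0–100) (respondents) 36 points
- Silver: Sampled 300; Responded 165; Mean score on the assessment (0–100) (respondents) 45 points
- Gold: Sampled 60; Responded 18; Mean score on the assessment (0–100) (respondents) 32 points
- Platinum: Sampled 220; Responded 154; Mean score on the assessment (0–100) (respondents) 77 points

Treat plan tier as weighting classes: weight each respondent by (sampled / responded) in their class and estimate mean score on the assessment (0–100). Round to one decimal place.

Response rates by class: Bronze 78/120 = 65%, Silver 165/300 = 55%, Gold 18/60 = 30%, Platinum 154/220 = 70%.
Each respondent's weight = sampled/responded in their class; summing within a class gives n_sampled, so:
  Bronze: 120 × 36 = 4320
  Silver: 300 × 45 = 13,500
  Gold: 60 × 32 = 1920
  Platinum: 220 × 77 = 16,940
Adjusted estimate = 36,680 / 700 = 52.4 → 52.4.

52.4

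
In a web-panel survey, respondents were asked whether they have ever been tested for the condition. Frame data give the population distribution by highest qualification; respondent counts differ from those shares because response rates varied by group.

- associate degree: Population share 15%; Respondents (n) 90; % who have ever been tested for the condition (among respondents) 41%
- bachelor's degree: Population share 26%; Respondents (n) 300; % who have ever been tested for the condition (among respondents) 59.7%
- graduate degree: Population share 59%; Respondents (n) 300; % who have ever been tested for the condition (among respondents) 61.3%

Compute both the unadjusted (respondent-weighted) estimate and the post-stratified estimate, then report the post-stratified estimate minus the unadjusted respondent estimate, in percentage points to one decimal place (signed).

-0.1 percentage points

Unadjusted (pooled respondent) estimate weights by respondent counts:
  (90/690)×41 + (300/690)×59.7 + (300/690)×61.3 = 57.9565%
Post-stratified estimate weights by population shares:
  0.15×41 + 0.26×59.7 + 0.59×61.3 = 57.839%
Difference = 57.839 − 57.9565 = -0.1175 pp.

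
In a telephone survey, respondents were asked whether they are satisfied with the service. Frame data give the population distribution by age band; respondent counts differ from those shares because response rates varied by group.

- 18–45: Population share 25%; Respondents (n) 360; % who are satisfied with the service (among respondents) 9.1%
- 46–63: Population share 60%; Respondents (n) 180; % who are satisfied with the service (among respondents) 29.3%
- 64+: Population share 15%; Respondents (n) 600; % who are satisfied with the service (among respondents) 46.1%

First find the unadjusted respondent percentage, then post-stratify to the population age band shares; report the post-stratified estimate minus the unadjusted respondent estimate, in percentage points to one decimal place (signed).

-5.0 percentage points

Naive respondent-only estimate (weights = respondent counts):
  (360/1140)×9.1 + (180/1140)×29.3 + (600/1140)×46.1 = 31.7632%
Reweighting by population age band shares:
  0.25×9.1 + 0.6×29.3 + 0.15×46.1 = 26.77%
Difference = 26.77 − 31.7632 = -4.9932 pp.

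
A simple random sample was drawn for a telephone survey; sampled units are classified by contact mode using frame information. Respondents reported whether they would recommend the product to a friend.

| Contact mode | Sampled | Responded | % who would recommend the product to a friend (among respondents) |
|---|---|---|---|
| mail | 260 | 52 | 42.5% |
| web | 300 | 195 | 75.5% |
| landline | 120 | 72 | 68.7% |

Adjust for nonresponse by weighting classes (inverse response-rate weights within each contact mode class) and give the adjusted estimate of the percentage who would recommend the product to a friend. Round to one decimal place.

61.7%

Class response rates: mail 52/260 = 20%, web 195/300 = 65%, landline 72/120 = 60%.
Each respondent's weight = sampled/responded in their class; summing within a class gives n_sampled, so:
  mail: 260 × 42.5 = 11,050
  web: 300 × 75.5 = 22,650
  landline: 120 × 68.7 = 8244
Adjusted estimate = 41,944 / 680 = 61.6824 → 61.7%.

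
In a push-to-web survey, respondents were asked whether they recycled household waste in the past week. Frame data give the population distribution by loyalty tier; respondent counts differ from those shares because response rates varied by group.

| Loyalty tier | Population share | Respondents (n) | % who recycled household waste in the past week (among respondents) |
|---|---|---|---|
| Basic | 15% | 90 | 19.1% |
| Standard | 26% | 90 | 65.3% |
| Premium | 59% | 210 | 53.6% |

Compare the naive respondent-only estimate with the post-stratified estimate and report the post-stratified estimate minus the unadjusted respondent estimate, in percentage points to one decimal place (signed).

Unadjusted (pooled respondent) estimate weights by respondent counts:
  (90/390)×19.1 + (90/390)×65.3 + (210/390)×53.6 = 48.3385%
Reweighting by population loyalty tier shares:
  0.15×19.1 + 0.26×65.3 + 0.59×53.6 = 51.467%
Difference = 51.467 − 48.3385 = 3.1285 pp.

+3.1 percentage points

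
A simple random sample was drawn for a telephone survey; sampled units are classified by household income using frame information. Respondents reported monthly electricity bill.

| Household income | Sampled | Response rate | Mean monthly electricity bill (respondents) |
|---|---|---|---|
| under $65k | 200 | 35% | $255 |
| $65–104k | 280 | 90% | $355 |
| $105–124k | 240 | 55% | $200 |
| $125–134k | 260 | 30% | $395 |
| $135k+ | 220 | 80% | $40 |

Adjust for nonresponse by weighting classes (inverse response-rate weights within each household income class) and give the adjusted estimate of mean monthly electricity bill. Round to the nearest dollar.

With weight = n_sampled/n_responded per class, the weighted class total is n_sampled:
  under $65k: 200 × 255 = 51,000
  $65–104k: 280 × 355 = 99,400
  $105–124k: 240 × 200 = 48,000
  $125–134k: 260 × 395 = 102,700
  $135k+: 220 × 40 = 8800
Adjusted estimate = 309,900 / 1,200 = 258.25 → $258.

$258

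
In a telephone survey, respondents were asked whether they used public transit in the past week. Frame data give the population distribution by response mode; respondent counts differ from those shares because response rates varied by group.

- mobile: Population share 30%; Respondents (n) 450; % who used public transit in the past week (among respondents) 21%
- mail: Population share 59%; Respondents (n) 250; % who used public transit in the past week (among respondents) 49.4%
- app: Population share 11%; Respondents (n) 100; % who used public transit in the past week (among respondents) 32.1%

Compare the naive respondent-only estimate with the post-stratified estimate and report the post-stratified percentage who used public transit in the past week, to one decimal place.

Without adjustment, the pooled respondent share is:
  (450/800)×21 + (250/800)×49.4 + (100/800)×32.1 = 31.2625%
Reweighting by population response mode shares:
  0.3×21 + 0.59×49.4 + 0.11×32.1 = 38.977%

39.0%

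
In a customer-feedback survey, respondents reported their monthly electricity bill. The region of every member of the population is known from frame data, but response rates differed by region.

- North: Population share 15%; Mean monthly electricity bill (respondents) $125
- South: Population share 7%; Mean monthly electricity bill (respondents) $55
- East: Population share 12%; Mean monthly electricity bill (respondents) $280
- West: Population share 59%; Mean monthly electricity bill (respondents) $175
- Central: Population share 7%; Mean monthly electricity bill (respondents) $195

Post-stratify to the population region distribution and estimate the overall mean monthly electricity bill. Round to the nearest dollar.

$173

Weight each group's respondent value by its population share:
  North: 0.15 × 125 = 18.75
  South: 0.07 × 55 = 3.85
  East: 0.12 × 280 = 33.6
  West: 0.59 × 175 = 103.25
  Central: 0.07 × 195 = 13.65
Post-stratified estimate = 173.1 → $173.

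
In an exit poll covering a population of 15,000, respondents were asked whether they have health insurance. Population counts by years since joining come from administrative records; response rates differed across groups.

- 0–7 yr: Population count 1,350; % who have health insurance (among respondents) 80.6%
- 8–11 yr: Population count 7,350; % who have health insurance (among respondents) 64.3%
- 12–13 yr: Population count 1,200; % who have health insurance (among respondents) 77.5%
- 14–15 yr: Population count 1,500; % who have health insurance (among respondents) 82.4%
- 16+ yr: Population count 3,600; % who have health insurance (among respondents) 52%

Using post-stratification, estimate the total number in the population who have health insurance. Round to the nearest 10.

9,850

Estimated count per cell = population count × respondent percentage:
  0–7 yr: 1,350 × 80.6% = 1088.1
  8–11 yr: 7,350 × 64.3% = 4726.05
  12–13 yr: 1,200 × 77.5% = 930
  14–15 yr: 1,500 × 82.4% = 1236
  16+ yr: 3,600 × 52% = 1872
Estimated total = 9852.15 → 9,850.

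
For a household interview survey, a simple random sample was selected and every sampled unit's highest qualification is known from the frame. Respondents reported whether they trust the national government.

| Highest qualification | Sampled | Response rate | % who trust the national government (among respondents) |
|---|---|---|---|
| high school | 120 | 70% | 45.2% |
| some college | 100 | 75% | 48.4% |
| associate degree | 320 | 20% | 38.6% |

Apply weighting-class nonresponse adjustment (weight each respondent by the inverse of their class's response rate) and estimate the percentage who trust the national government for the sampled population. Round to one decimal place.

Each respondent's weight = sampled/responded in their class; summing within a class gives n_sampled, so:
  high school: 120 × 45.2 = 5424
  some college: 100 × 48.4 = 4840
  associate degree: 320 × 38.6 = 12,352
Adjusted estimate = 22,616 / 540 = 41.8815 → 41.9%.

41.9%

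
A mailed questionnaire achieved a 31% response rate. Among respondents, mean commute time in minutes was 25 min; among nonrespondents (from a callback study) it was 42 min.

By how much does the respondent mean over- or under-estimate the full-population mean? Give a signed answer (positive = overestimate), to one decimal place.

Nonresponse fraction = 1 − 0.31 = 0.69.
Bias = (nonresponse fraction) × (respondent mean − nonrespondent mean)
     = 0.69 × (25 − 42) = 0.69 × -17 = -11.73.

-11.7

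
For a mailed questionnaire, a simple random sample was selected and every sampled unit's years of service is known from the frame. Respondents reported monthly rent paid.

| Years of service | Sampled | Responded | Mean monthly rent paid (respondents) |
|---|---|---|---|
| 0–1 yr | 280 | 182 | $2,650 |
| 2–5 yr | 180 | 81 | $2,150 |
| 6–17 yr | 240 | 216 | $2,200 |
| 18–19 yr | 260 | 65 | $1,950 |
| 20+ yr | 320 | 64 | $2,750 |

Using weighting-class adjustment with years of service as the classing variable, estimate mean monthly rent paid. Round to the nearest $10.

$2,380

Response rates by class: 0–1 yr 182/280 = 65%, 2–5 yr 81/180 = 45%, 6–17 yr 216/240 = 90%, 18–19 yr 65/260 = 25%, 20+ yr 64/320 = 20%.
Each respondent's weight = sampled/responded in their class; summing within a class gives n_sampled, so:
  0–1 yr: 280 × 2650 = 742,000
  2–5 yr: 180 × 2150 = 387,000
  6–17 yr: 240 × 2200 = 528,000
  18–19 yr: 260 × 1950 = 507,000
  20+ yr: 320 × 2750 = 880,000
Adjusted estimate = 3,044,000 / 1,280 = 2378.12 → $2,380.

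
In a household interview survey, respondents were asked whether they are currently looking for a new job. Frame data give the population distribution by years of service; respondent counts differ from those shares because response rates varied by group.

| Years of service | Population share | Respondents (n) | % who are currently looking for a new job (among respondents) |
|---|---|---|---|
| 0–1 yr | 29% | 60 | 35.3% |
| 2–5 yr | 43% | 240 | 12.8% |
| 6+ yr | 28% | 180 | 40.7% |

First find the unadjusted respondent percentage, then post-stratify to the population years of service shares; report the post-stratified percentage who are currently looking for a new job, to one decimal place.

Without adjustment, the pooled respondent share is:
  (60/480)×35.3 + (240/480)×12.8 + (180/480)×40.7 = 26.075%
Post-stratifying to population shares instead:
  0.29×35.3 + 0.43×12.8 + 0.28×40.7 = 27.137%

27.1%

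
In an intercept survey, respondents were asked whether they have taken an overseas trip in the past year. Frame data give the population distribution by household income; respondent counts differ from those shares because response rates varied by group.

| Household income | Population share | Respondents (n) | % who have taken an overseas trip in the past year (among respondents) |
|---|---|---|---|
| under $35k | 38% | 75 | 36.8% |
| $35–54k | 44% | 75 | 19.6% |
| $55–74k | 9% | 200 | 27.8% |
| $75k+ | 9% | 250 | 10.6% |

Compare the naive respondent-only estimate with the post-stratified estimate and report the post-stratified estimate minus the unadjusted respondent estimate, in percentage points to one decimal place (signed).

Unadjusted (pooled respondent) estimate weights by respondent counts:
  (75/600)×36.8 + (75/600)×19.6 + (200/600)×27.8 + (250/600)×10.6 = 20.7333%
Post-stratified estimate weights by population shares:
  0.38×36.8 + 0.44×19.6 + 0.09×27.8 + 0.09×10.6 = 26.064%
Difference = 26.064 − 20.7333 = 5.3307 pp.

+5.3 percentage points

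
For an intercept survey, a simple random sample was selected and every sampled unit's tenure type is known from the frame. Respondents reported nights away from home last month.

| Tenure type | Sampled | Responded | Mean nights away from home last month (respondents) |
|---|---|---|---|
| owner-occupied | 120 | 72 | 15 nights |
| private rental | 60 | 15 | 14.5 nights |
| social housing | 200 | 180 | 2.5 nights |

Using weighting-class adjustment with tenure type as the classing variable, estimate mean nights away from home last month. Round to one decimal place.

8.3

Class response rates: owner-occupied 72/120 = 60%, private rental 15/60 = 25%, social housing 180/200 = 90%.
Each respondent's weight = sampled/responded in their class; summing within a class gives n_sampled, so:
  owner-occupied: 120 × 15 = 1800
  private rental: 60 × 14.5 = 870
  social housing: 200 × 2.5 = 500
Adjusted estimate = 3170 / 380 = 8.34211 → 8.3.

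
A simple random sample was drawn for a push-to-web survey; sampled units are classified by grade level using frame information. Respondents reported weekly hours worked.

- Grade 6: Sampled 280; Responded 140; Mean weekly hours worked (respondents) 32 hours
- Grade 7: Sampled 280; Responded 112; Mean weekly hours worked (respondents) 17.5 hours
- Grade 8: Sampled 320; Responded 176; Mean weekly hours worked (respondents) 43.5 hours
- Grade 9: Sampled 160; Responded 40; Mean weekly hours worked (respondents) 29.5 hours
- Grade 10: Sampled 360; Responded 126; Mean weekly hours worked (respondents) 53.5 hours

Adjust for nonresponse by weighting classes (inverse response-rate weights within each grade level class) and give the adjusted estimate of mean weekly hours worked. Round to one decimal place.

37.0

Class response rates: Grade 6 140/280 = 50%, Grade 7 112/280 = 40%, Grade 8 176/320 = 55%, Grade 9 40/160 = 25%, Grade 10 126/360 = 35%.
Weighting each respondent by the inverse class response rate inflates each class back to its sampled size, so the class weight is n_sampled:
  Grade 6: 280 × 32 = 8960
  Grade 7: 280 × 17.5 = 4900
  Grade 8: 320 × 43.5 = 13,920
  Grade 9: 160 × 29.5 = 4720
  Grade 10: 360 × 53.5 = 19,260
Adjusted estimate = 51,760 / 1,400 = 36.9714 → 37.0.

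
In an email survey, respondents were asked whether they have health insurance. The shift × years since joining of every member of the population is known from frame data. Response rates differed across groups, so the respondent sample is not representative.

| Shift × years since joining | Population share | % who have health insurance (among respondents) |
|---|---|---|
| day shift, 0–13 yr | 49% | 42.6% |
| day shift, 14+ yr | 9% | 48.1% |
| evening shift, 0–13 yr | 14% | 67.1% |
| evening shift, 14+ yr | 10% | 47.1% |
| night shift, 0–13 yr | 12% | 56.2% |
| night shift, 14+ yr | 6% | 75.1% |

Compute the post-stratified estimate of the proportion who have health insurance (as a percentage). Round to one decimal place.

50.6%

Weight each group's respondent value by its population share:
  day shift, 0–13 yr: 0.49 × 42.6 = 20.874
  day shift, 14+ yr: 0.09 × 48.1 = 4.329
  evening shift, 0–13 yr: 0.14 × 67.1 = 9.394
  evening shift, 14+ yr: 0.1 × 47.1 = 4.71
  night shift, 0–13 yr: 0.12 × 56.2 = 6.744
  night shift, 14+ yr: 0.06 × 75.1 = 4.506
Post-stratified estimate = 50.557 → 50.6%.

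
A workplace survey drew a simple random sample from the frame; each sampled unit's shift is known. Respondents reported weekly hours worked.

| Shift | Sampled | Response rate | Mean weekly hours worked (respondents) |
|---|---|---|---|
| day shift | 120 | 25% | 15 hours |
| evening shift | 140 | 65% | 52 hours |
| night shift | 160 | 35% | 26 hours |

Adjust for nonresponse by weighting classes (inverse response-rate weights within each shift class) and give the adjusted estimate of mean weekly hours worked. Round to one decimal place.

With weight = n_sampled/n_responded per class, the weighted class total is n_sampled:
  day shift: 120 × 15 = 1800
  evening shift: 140 × 52 = 7280
  night shift: 160 × 26 = 4160
Adjusted estimate = 13,240 / 420 = 31.5238 → 31.5.

31.5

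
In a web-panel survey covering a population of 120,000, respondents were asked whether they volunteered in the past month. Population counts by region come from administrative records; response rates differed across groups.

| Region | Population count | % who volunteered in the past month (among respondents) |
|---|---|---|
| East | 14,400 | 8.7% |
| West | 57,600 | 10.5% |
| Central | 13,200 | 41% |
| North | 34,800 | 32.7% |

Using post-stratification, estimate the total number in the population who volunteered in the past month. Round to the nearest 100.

Each cell contributes its population count × the respondent rate:
  East: 14,400 × 8.7% = 1252.8
  West: 57,600 × 10.5% = 6048
  Central: 13,200 × 41% = 5412
  North: 34,800 × 32.7% = 11379.6
Estimated total = 24092.4 → 24,100.

24,100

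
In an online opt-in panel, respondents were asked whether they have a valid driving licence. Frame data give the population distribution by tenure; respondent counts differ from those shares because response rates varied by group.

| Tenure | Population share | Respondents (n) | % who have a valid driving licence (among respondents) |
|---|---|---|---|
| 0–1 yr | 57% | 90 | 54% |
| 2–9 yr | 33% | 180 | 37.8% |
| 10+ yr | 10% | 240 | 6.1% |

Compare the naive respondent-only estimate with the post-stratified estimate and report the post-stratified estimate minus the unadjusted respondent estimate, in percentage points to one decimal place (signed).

Unadjusted (pooled respondent) estimate weights by respondent counts:
  (90/510)×54 + (180/510)×37.8 + (240/510)×6.1 = 25.7412%
Reweighting by population tenure shares:
  0.57×54 + 0.33×37.8 + 0.1×6.1 = 43.864%
Difference = 43.864 − 25.7412 = 18.1228 pp.

+18.1 percentage points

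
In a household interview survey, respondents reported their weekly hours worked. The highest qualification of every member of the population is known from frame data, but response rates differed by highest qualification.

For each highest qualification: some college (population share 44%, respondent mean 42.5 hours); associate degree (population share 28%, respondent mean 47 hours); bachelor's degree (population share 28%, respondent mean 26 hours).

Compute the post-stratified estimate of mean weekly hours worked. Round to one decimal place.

39.1

Reweight to the known highest qualification distribution:
  some college: 0.44 × 42.5 = 18.7
  associate degree: 0.28 × 47 = 13.16
  bachelor's degree: 0.28 × 26 = 7.28
Post-stratified estimate = 39.14 → 39.1.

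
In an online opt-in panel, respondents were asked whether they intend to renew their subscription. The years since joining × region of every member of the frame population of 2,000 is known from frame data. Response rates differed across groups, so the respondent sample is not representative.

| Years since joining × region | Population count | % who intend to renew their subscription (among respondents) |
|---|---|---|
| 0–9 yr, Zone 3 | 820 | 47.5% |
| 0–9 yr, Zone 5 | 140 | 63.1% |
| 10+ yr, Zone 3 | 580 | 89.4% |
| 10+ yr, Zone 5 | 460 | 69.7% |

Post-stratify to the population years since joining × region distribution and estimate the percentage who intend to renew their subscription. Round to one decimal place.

Post-stratification weights by population share, not respondent share:
  0–9 yr, Zone 3: (820/2,000) × 47.5 = 19.475
  0–9 yr, Zone 5: (140/2,000) × 63.1 = 4.417
  10+ yr, Zone 3: (580/2,000) × 89.4 = 25.926
  10+ yr, Zone 5: (460/2,000) × 69.7 = 16.031
Post-stratified estimate = 65.849 → 65.8%.

65.8%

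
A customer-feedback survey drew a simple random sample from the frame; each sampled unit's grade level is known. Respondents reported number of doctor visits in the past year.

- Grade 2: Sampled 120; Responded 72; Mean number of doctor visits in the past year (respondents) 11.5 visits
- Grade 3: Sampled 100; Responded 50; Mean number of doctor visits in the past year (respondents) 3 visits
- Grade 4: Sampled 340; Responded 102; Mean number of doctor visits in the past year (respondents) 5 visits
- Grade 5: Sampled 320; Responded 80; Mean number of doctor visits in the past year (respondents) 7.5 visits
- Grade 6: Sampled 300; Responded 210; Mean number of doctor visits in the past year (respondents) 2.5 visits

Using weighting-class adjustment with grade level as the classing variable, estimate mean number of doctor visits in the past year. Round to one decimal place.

5.5

Class response rates: Grade 2 72/120 = 60%, Grade 3 50/100 = 50%, Grade 4 102/340 = 30%, Grade 5 80/320 = 25%, Grade 6 210/300 = 70%.
Inverse-response-rate weighting restores each class to its sampled count, so class totals weight by n_sampled:
  Grade 2: 120 × 11.5 = 1380
  Grade 3: 100 × 3 = 300
  Grade 4: 340 × 5 = 1700
  Grade 5: 320 × 7.5 = 2400
  Grade 6: 300 × 2.5 = 750
Adjusted estimate = 6530 / 1,180 = 5.5339 → 5.5.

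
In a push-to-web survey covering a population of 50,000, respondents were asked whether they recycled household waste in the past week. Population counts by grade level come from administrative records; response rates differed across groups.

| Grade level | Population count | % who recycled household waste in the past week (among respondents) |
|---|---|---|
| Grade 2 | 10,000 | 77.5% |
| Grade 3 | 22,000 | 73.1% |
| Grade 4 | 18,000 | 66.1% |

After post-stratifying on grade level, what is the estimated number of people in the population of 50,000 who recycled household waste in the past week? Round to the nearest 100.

35,700

Apply each group's respondent rate to its population count:
  Grade 2: 10,000 × 77.5% = 7750
  Grade 3: 22,000 × 73.1% = 16,082
  Grade 4: 18,000 × 66.1% = 11,898
Estimated total = 35,730 → 35,700.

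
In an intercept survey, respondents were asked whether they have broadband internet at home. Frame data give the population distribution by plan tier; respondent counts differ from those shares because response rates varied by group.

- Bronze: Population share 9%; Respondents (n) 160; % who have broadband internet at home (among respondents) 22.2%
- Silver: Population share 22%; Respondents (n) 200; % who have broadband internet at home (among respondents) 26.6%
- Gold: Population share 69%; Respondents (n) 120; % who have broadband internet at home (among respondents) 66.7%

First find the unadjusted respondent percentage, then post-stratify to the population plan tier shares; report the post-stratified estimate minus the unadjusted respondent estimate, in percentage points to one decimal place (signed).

+18.7 percentage points

Without adjustment, the pooled respondent share is:
  (160/480)×22.2 + (200/480)×26.6 + (120/480)×66.7 = 35.1583%
Post-stratifying to population shares instead:
  0.09×22.2 + 0.22×26.6 + 0.69×66.7 = 53.873%
Difference = 53.873 − 35.1583 = 18.7147 pp.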